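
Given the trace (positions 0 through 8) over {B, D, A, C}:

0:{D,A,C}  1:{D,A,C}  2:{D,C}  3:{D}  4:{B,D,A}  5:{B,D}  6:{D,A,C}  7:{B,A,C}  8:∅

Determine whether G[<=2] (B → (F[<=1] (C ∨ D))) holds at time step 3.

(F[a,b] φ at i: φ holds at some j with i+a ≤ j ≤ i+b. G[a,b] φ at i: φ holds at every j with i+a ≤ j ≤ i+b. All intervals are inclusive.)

Check (B → (F[<=1] (C ∨ D))) at every j in [3,5]:
  j=3: antecedent false → ✓
  j=4: antecedent true; consequent holds (witness at 4) → ✓
  j=5: antecedent true; consequent holds (witness at 5) → ✓
All positions satisfy it → formula holds.

Yes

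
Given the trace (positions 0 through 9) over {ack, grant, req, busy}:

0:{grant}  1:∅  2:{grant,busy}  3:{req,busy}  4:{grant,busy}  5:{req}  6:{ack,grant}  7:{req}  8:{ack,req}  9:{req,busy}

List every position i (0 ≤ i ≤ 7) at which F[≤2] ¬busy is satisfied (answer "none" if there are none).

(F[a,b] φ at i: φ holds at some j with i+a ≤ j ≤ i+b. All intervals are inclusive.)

Evaluate at each i in [0,7]:
  i=0: ✓ (witness j=0)
  i=1: ✓ (witness j=1)
  i=2: ✗ (none in [2,4])
  i=3: ✓ (witness j=5)
  i=4: ✓ (witness j=5)
  i=5: ✓ (witness j=5)
  i=6: ✓ (witness j=6)
  i=7: ✓ (witness j=7)

0, 1, 3, 4, 5, 6, 7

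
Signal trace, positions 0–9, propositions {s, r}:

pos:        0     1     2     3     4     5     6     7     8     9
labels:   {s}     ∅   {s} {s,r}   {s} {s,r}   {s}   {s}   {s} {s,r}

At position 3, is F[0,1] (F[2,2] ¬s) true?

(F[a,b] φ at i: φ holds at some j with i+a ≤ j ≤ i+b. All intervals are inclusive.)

No

Check F[2,2] ¬s at each j in [3,4]:
  j=3: fails (none in [5,5])
  j=4: fails (none in [6,6])
No position in the window satisfies it → formula fails.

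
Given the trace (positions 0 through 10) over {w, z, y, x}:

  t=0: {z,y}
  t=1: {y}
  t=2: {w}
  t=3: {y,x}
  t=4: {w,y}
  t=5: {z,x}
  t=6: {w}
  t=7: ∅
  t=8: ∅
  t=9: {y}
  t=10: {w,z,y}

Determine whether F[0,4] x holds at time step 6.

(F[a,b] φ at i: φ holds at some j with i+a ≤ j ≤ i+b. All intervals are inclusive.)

No

Check x at each j in [6,10]:
  j=6: false
  j=7: false
  j=8: false
  j=9: false
  j=10: false
No position in the window satisfies it → formula fails.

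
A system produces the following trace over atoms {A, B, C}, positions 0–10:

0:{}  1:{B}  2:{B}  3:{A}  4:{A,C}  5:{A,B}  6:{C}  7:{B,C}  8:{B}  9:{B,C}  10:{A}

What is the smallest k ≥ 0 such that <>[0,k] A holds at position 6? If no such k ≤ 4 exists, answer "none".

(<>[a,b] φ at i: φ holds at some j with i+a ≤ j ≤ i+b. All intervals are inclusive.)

4

Scan j = 6,7,… for A:
  j=6: fails
  j=7: fails
  j=8: fails
  j=9: fails
  j=10: holds
First hit at j=10, so smallest k = 10-6 = 4.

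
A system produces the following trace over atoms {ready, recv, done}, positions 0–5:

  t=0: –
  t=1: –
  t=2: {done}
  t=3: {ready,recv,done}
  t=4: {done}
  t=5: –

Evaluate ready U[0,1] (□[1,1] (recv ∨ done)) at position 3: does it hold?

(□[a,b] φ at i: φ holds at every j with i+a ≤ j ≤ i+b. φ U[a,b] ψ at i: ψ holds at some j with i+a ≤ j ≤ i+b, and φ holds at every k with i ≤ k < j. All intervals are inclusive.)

Need some j in [3,4] with □[1,1] (recv ∨ done), and ready at every k in [3,j-1].
  j=3: □[1,1] (recv ∨ done) holds; no prefix to check → satisfied.

Holds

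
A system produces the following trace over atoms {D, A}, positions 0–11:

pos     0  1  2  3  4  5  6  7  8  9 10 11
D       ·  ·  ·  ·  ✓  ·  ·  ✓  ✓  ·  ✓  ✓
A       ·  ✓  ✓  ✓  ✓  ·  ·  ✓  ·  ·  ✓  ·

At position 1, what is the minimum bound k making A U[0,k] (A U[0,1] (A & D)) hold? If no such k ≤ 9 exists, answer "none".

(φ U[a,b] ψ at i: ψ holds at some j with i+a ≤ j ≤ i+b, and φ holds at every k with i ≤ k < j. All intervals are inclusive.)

2

Need earliest j ≥ 1 with (A U[0,1] (A & D)), and A at every k in [1,j-1].
  j=1: rhs fails.
  j=2: rhs fails.
  j=3: rhs holds; lhs holds on [1,2]. k = 2.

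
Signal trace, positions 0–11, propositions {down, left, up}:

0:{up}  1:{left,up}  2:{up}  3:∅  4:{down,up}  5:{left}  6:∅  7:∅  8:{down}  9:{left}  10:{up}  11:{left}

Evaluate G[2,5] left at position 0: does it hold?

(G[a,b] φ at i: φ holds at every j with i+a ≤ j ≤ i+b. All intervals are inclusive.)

No

Check left at every j in [2,5]:
  j=2: false
  j=3: false
  j=4: false
  j=5: true
Fails at j=2 → formula fails.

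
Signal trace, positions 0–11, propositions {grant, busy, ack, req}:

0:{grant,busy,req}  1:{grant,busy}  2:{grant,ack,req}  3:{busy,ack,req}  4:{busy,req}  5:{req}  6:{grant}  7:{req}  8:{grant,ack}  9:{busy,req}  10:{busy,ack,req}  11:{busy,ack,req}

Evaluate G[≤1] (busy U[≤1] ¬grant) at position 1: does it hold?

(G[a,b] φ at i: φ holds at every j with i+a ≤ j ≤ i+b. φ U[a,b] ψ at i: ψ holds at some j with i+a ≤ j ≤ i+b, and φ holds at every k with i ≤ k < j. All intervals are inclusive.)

Does not hold

Check (busy U[≤1] ¬grant) at every j in [1,2]:
  j=1: fails
  j=2: fails
Fails at j=1 → formula fails.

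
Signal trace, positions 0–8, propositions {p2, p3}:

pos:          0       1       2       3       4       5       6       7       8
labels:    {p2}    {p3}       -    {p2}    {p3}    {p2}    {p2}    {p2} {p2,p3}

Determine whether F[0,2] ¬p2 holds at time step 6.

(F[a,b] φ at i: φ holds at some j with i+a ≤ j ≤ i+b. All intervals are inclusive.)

False

Check ¬p2 at each j in [6,8]:
  j=6: false
  j=7: false
  j=8: false
No position in the window satisfies it → formula fails.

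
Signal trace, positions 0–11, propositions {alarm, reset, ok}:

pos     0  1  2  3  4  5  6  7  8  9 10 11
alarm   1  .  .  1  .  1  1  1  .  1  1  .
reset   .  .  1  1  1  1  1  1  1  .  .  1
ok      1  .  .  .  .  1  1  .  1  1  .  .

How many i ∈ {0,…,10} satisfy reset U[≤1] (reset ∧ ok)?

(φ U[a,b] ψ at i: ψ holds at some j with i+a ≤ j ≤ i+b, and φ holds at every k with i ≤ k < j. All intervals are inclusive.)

5

Evaluate at each i in [0,10]:
  i=0: ✗ (no rhs in [0,1])
  i=1: ✗ (no rhs in [1,2])
  i=2: ✗ (no rhs in [2,3])
  i=3: ✗ (no rhs in [3,4])
  i=4: ✓ (rhs at j=5; lhs holds on [4,4])
  i=5: ✓ (rhs at j=5)
  i=6: ✓ (rhs at j=6)
  i=7: ✓ (rhs at j=8; lhs holds on [7,7])
  i=8: ✓ (rhs at j=8)
  i=9: ✗ (no rhs in [9,10])
  i=10: ✗ (no rhs in [10,11])
Positions where it holds: {4, 5, 6, 7, 8} → 5.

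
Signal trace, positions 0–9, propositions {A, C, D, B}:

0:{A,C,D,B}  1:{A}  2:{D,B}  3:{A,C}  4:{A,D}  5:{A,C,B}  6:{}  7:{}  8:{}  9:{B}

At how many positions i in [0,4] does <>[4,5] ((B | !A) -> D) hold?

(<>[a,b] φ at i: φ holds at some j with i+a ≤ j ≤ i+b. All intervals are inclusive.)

Evaluate at each i in [0,4]:
  i=0: ✓ (witness j=4)
  i=1: ✗ (none in [5,6])
  i=2: ✗ (none in [6,7])
  i=3: ✗ (none in [7,8])
  i=4: ✗ (none in [8,9])
Positions where it holds: {0} → 1.

1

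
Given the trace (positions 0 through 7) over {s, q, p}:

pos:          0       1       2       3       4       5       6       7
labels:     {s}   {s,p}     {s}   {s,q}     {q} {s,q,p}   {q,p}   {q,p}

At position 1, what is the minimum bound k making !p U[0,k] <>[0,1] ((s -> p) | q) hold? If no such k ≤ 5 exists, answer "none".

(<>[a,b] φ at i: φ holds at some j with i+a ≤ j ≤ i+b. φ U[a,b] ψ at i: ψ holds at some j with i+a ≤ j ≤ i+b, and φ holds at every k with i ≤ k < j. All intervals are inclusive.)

Need earliest j ≥ 1 with <>[0,1] ((s -> p) | q), and !p at every k in [1,j-1].
  j=1: rhs holds (empty prefix). k = 0.

0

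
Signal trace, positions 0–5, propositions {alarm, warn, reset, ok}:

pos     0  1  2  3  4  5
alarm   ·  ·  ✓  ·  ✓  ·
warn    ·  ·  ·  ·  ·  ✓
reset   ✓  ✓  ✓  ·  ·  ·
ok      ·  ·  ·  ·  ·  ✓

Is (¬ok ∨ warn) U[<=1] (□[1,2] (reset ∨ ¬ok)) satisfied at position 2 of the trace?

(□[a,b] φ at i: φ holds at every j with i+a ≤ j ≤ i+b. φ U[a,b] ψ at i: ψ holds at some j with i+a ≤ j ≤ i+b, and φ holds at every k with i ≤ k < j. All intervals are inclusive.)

Need some j in [2,3] with □[1,2] (reset ∨ ¬ok), and (¬ok ∨ warn) at every k in [2,j-1].
  j=2: □[1,2] (reset ∨ ¬ok) holds; no prefix to check → satisfied.

Yes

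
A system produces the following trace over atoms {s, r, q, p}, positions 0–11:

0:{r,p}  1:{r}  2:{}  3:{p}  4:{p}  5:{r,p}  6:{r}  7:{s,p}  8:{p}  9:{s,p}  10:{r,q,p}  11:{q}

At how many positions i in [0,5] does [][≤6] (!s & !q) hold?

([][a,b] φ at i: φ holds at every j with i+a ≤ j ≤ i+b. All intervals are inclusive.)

1

Evaluate at each i in [0,5]:
  i=0: ✓ (all of [0,6])
  i=1: ✗ (fails at j=7)
  i=2: ✗ (fails at j=7)
  i=3: ✗ (fails at j=7)
  i=4: ✗ (fails at j=7)
  i=5: ✗ (fails at j=7)
Positions where it holds: {0} → 1.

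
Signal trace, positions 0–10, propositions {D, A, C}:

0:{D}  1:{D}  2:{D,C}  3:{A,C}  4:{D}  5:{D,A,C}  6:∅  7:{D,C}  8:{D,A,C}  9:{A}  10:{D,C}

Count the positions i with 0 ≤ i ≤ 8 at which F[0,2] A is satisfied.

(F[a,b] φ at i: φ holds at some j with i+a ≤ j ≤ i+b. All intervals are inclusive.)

8

Evaluate at each i in [0,8]:
  i=0: ✗ (none in [0,2])
  i=1: ✓ (witness j=3)
  i=2: ✓ (witness j=3)
  i=3: ✓ (witness j=3)
  i=4: ✓ (witness j=5)
  i=5: ✓ (witness j=5)
  i=6: ✓ (witness j=8)
  i=7: ✓ (witness j=8)
  i=8: ✓ (witness j=8)
Positions where it holds: {1, 2, 3, 4, 5, 6, 7, 8} → 8.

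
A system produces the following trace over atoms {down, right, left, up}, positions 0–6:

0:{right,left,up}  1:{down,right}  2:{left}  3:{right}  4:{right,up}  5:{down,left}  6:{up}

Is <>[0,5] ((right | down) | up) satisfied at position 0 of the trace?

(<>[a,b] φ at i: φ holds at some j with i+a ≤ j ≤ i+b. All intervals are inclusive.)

Check ((right | down) | up) at each j in [0,5]:
  j=0: true
  j=1: true
  j=2: false
  j=3: true
  j=4: true
  j=5: true
Found at j=0 → formula holds.

Holds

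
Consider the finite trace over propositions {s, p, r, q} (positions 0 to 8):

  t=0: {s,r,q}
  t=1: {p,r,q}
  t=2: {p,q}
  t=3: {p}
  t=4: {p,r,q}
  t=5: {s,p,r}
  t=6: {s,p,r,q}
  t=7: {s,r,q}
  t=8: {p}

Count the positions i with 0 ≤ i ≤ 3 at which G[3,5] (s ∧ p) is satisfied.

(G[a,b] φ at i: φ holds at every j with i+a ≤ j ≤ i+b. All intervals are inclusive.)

0

Evaluate at each i in [0,3]:
  i=0: ✗ (fails at j=3)
  i=1: ✗ (fails at j=4)
  i=2: ✗ (fails at j=7)
  i=3: ✗ (fails at j=7)
Positions where it holds: {} → 0.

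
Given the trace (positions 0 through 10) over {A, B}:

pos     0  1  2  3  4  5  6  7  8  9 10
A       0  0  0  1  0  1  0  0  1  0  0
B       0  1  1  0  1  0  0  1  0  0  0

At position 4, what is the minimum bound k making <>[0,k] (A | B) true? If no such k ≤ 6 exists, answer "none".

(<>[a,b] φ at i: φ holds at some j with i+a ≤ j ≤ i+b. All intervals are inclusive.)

0

Scan j = 4,5,… for (A | B):
  j=4: holds
First hit at j=4, so smallest k = 4-4 = 0.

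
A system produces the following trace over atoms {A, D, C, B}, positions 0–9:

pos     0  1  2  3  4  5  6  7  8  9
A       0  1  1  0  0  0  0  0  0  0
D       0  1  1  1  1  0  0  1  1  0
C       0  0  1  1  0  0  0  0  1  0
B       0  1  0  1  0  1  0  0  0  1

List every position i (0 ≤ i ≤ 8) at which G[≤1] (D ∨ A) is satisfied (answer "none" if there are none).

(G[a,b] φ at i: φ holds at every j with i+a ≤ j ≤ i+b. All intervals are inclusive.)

Evaluate at each i in [0,8]:
  i=0: ✗ (fails at j=0)
  i=1: ✓ (all of [1,2])
  i=2: ✓ (all of [2,3])
  i=3: ✓ (all of [3,4])
  i=4: ✗ (fails at j=5)
  i=5: ✗ (fails at j=5)
  i=6: ✗ (fails at j=6)
  i=7: ✓ (all of [7,8])
  i=8: ✗ (fails at j=9)

1, 2, 3, 7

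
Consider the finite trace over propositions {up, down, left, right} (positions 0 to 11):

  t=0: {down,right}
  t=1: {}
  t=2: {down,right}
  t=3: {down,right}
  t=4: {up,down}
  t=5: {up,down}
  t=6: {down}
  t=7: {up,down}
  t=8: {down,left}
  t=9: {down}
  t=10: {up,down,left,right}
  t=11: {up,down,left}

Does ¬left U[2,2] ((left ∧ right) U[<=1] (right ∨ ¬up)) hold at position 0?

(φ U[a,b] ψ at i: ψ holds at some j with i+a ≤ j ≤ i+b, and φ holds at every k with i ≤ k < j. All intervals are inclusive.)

Yes

Need some j in [2,2] with ((left ∧ right) U[<=1] (right ∨ ¬up)), and ¬left at every k in [0,j-1].
  j=2: ((left ∧ right) U[<=1] (right ∨ ¬up)) holds; ¬left holds at every k in [0,1] → satisfied.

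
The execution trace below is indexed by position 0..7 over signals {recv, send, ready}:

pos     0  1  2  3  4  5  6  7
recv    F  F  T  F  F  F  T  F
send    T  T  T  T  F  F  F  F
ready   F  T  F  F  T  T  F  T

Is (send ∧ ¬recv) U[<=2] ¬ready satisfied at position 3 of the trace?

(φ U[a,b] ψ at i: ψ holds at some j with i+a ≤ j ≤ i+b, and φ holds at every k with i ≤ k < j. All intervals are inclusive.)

True

Need some j in [3,5] with ¬ready, and (send ∧ ¬recv) at every k in [3,j-1].
  j=3: ¬ready holds; no prefix to check → satisfied.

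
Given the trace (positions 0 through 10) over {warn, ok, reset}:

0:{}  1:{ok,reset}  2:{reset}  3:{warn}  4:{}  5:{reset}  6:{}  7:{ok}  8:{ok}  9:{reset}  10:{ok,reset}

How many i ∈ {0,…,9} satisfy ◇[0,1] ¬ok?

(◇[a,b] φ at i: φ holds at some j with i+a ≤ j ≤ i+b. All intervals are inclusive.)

9

Evaluate at each i in [0,9]:
  i=0: ✓ (witness j=0)
  i=1: ✓ (witness j=2)
  i=2: ✓ (witness j=2)
  i=3: ✓ (witness j=3)
  i=4: ✓ (witness j=4)
  i=5: ✓ (witness j=5)
  i=6: ✓ (witness j=6)
  i=7: ✗ (none in [7,8])
  i=8: ✓ (witness j=9)
  i=9: ✓ (witness j=9)
Positions where it holds: {0, 1, 2, 3, 4, 5, 6, 8, 9} → 9.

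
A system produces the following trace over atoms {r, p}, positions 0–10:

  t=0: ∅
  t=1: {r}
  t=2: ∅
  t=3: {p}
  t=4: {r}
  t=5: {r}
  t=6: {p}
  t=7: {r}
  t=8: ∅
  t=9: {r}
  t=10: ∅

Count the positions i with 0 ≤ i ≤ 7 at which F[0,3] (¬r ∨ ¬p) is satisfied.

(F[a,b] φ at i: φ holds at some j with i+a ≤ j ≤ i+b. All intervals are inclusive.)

8

Evaluate at each i in [0,7]:
  i=0: ✓ (witness j=0)
  i=1: ✓ (witness j=1)
  i=2: ✓ (witness j=2)
  i=3: ✓ (witness j=3)
  i=4: ✓ (witness j=4)
  i=5: ✓ (witness j=5)
  i=6: ✓ (witness j=6)
  i=7: ✓ (witness j=7)
Positions where it holds: {0, 1, 2, 3, 4, 5, 6, 7} → 8.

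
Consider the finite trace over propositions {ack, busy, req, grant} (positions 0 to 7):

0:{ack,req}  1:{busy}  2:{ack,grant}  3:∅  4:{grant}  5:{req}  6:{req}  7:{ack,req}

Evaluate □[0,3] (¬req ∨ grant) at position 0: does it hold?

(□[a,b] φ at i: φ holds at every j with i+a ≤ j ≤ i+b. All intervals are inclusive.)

False

Check (¬req ∨ grant) at every j in [0,3]:
  j=0: false
  j=1: true
  j=2: true
  j=3: true
Fails at j=0 → formula fails.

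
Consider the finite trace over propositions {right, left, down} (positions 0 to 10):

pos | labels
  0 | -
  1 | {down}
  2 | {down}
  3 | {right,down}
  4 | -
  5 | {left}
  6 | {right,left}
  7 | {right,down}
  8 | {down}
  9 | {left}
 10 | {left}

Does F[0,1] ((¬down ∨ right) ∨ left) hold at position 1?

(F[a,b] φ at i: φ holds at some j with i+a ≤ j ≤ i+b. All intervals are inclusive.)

Check ((¬down ∨ right) ∨ left) at each j in [1,2]:
  j=1: false
  j=2: false
No position in the window satisfies it → formula fails.

No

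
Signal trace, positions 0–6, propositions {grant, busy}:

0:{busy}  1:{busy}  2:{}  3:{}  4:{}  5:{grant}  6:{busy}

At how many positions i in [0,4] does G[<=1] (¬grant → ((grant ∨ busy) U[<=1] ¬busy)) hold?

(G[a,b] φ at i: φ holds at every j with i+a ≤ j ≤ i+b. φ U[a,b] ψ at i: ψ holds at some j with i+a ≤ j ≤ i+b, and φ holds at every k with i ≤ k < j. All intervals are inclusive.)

Evaluate at each i in [0,4]:
  i=0: ✗ (fails at j=0)
  i=1: ✓ (all of [1,2])
  i=2: ✓ (all of [2,3])
  i=3: ✓ (all of [3,4])
  i=4: ✓ (all of [4,5])
Positions where it holds: {1, 2, 3, 4} → 4.

4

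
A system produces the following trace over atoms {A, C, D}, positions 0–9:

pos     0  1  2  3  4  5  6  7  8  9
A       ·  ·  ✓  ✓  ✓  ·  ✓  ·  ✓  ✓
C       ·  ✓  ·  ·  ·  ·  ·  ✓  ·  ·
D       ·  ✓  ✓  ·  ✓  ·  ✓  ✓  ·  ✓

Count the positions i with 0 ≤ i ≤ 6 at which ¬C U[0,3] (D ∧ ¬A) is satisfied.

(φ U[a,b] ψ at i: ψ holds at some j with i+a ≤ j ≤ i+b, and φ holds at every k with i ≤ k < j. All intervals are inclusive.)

5

Evaluate at each i in [0,6]:
  i=0: ✓ (rhs at j=1; lhs holds on [0,0])
  i=1: ✓ (rhs at j=1)
  i=2: ✗ (no rhs in [2,5])
  i=3: ✗ (no rhs in [3,6])
  i=4: ✓ (rhs at j=7; lhs holds on [4,6])
  i=5: ✓ (rhs at j=7; lhs holds on [5,6])
  i=6: ✓ (rhs at j=7; lhs holds on [6,6])
Positions where it holds: {0, 1, 4, 5, 6} → 5.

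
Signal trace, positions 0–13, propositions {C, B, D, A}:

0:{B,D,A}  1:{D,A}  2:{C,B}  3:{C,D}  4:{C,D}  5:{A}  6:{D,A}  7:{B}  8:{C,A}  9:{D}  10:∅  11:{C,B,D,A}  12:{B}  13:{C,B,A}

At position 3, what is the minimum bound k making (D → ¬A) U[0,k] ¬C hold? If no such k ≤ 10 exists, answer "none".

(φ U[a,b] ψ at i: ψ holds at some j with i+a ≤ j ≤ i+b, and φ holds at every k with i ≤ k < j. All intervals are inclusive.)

Need earliest j ≥ 3 with ¬C, and (D → ¬A) at every k in [3,j-1].
  j=3: rhs fails.
  j=4: rhs fails.
  j=5: rhs holds; lhs holds on [3,4]. k = 2.

2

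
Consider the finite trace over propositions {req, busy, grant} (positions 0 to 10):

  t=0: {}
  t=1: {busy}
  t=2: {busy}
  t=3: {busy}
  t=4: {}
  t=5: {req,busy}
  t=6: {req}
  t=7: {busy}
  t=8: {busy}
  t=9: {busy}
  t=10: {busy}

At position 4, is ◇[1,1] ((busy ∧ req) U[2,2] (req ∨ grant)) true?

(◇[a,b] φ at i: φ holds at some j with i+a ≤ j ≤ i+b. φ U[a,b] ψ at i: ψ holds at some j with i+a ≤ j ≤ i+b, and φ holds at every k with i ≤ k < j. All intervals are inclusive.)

Check ((busy ∧ req) U[2,2] (req ∨ grant)) at each j in [5,5]:
  j=5: fails
No position in the window satisfies it → formula fails.

Does not hold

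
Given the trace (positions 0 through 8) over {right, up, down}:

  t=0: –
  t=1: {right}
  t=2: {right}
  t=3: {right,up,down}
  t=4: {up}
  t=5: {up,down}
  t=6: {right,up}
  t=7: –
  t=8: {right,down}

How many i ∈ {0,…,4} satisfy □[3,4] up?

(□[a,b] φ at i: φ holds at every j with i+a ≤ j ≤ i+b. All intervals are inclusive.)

Evaluate at each i in [0,4]:
  i=0: ✓ (all of [3,4])
  i=1: ✓ (all of [4,5])
  i=2: ✓ (all of [5,6])
  i=3: ✗ (fails at j=7)
  i=4: ✗ (fails at j=7)
Positions where it holds: {0, 1, 2} → 3.

3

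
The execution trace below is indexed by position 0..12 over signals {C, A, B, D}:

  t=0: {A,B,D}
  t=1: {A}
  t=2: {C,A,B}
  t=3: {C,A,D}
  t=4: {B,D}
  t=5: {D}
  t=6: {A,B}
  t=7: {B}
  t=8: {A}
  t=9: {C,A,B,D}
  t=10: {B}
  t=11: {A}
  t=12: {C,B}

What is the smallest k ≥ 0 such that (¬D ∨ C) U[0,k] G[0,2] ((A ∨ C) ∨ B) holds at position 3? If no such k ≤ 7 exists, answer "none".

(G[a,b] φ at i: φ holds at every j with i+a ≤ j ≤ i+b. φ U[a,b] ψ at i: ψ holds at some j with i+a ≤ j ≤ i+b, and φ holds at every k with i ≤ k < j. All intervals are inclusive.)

Need earliest j ≥ 3 with G[0,2] ((A ∨ C) ∨ B), and (¬D ∨ C) at every k in [3,j-1].
  j=3: rhs fails.
  j=4: rhs fails.
  j=5: rhs fails.
  j=6: rhs holds but lhs fails at k=4.
  j=7: rhs holds but lhs fails at k=4.
  j=8: rhs holds but lhs fails at k=4.
  j=9: rhs holds but lhs fails at k=4.
  j=10: rhs holds but lhs fails at k=4.
No witness within the range → none.

none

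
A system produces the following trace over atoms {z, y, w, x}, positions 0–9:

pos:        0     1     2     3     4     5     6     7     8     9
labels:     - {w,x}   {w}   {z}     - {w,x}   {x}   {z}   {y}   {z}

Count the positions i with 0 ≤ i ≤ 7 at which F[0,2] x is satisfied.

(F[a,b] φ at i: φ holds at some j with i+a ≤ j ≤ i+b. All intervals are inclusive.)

6

Evaluate at each i in [0,7]:
  i=0: ✓ (witness j=1)
  i=1: ✓ (witness j=1)
  i=2: ✗ (none in [2,4])
  i=3: ✓ (witness j=5)
  i=4: ✓ (witness j=5)
  i=5: ✓ (witness j=5)
  i=6: ✓ (witness j=6)
  i=7: ✗ (none in [7,9])
Positions where it holds: {0, 1, 3, 4, 5, 6} → 6.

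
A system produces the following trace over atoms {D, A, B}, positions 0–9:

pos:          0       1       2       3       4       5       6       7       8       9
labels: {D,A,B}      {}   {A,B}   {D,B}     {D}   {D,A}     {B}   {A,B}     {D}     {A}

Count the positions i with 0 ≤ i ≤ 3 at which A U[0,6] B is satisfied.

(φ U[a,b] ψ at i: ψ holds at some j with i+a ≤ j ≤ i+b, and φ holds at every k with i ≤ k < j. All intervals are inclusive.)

3

Evaluate at each i in [0,3]:
  i=0: ✓ (rhs at j=0)
  i=1: ✗ (lhs fails at k=1 before rhs at j=2)
  i=2: ✓ (rhs at j=2)
  i=3: ✓ (rhs at j=3)
Positions where it holds: {0, 2, 3} → 3.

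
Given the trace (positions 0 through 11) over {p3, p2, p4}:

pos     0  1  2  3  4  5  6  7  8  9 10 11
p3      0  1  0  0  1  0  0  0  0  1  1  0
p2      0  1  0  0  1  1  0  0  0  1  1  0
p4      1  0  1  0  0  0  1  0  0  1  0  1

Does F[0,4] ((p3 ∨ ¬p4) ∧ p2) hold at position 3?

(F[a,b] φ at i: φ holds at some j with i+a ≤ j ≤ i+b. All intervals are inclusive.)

True

Check ((p3 ∨ ¬p4) ∧ p2) at each j in [3,7]:
  j=3: false
  j=4: true
  j=5: true
  j=6: false
  j=7: false
Found at j=4 → formula holds.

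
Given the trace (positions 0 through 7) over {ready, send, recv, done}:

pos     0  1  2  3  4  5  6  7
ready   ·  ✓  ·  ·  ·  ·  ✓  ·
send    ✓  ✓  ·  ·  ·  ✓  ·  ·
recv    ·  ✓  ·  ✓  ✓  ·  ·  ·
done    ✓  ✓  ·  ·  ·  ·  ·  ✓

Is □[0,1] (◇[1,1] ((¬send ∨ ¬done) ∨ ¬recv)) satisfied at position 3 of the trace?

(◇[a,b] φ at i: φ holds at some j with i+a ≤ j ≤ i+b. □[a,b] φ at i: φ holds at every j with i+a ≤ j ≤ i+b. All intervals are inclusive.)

Holds

Check ◇[1,1] ((¬send ∨ ¬done) ∨ ¬recv) at every j in [3,4]:
  j=3: holds (witness at 4)
  j=4: holds (witness at 5)
All positions satisfy it → formula holds.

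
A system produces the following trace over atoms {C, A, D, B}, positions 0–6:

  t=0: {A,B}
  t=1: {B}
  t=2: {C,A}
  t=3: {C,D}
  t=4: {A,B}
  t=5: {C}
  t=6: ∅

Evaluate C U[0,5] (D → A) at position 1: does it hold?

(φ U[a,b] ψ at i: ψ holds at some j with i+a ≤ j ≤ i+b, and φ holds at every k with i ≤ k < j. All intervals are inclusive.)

Holds

Need some j in [1,6] with (D → A), and C at every k in [1,j-1].
  j=1: (D → A) holds; no prefix to check → satisfied.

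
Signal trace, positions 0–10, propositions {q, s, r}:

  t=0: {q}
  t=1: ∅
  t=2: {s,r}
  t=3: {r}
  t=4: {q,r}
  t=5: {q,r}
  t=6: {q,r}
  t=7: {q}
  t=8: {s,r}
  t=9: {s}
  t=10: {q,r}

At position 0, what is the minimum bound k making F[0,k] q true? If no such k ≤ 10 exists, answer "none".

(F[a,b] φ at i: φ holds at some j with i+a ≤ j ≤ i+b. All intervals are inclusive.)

Scan j = 0,1,… for q:
  j=0: holds
First hit at j=0, so smallest k = 0-0 = 0.

0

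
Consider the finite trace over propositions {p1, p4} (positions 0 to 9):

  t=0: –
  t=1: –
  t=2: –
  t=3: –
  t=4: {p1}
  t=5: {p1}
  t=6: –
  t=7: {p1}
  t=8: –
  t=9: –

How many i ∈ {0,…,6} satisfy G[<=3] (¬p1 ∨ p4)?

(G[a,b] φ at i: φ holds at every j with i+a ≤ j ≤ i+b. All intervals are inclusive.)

Evaluate at each i in [0,6]:
  i=0: ✓ (all of [0,3])
  i=1: ✗ (fails at j=4)
  i=2: ✗ (fails at j=4)
  i=3: ✗ (fails at j=4)
  i=4: ✗ (fails at j=4)
  i=5: ✗ (fails at j=5)
  i=6: ✗ (fails at j=7)
Positions where it holds: {0} → 1.

1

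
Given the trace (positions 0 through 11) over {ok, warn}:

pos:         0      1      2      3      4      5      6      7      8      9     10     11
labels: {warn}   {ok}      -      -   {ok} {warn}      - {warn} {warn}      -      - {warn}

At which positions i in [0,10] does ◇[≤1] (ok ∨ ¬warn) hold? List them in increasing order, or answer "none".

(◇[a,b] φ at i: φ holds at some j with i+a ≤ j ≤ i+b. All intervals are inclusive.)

0, 1, 2, 3, 4, 5, 6, 8, 9, 10

Evaluate at each i in [0,10]:
  i=0: ✓ (witness j=1)
  i=1: ✓ (witness j=1)
  i=2: ✓ (witness j=2)
  i=3: ✓ (witness j=3)
  i=4: ✓ (witness j=4)
  i=5: ✓ (witness j=6)
  i=6: ✓ (witness j=6)
  i=7: ✗ (none in [7,8])
  i=8: ✓ (witness j=9)
  i=9: ✓ (witness j=9)
  i=10: ✓ (witness j=10)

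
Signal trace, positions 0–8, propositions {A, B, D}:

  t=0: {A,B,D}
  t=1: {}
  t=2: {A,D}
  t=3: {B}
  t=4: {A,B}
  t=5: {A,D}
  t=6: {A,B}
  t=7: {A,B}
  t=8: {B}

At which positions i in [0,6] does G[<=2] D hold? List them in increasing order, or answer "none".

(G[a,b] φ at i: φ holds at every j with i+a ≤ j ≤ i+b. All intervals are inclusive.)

none

Evaluate at each i in [0,6]:
  i=0: ✗ (fails at j=1)
  i=1: ✗ (fails at j=1)
  i=2: ✗ (fails at j=3)
  i=3: ✗ (fails at j=3)
  i=4: ✗ (fails at j=4)
  i=5: ✗ (fails at j=6)
  i=6: ✗ (fails at j=6)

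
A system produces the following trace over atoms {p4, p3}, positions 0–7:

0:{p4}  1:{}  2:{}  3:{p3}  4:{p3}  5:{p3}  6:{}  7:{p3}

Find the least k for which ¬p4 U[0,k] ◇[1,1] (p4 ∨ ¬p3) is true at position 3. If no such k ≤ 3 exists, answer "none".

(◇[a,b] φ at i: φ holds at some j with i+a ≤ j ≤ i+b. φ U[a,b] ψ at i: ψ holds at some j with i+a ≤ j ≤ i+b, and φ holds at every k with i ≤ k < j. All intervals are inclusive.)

2

Need earliest j ≥ 3 with ◇[1,1] (p4 ∨ ¬p3), and ¬p4 at every k in [3,j-1].
  j=3: rhs fails.
  j=4: rhs fails.
  j=5: rhs holds; lhs holds on [3,4]. k = 2.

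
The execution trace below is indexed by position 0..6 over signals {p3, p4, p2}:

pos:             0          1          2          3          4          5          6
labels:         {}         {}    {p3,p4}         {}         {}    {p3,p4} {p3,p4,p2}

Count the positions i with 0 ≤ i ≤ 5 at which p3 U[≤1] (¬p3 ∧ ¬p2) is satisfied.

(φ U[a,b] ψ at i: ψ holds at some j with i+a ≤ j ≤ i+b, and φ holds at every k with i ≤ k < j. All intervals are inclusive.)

5

Evaluate at each i in [0,5]:
  i=0: ✓ (rhs at j=0)
  i=1: ✓ (rhs at j=1)
  i=2: ✓ (rhs at j=3; lhs holds on [2,2])
  i=3: ✓ (rhs at j=3)
  i=4: ✓ (rhs at j=4)
  i=5: ✗ (no rhs in [5,6])
Positions where it holds: {0, 1, 2, 3, 4} → 5.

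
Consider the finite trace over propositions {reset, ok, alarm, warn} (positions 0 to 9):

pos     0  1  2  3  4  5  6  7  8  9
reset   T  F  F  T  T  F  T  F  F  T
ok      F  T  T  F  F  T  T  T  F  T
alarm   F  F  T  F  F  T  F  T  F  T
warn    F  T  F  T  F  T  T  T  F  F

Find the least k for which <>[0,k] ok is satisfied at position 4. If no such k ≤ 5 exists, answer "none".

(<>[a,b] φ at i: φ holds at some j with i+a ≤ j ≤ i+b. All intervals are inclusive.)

1

Scan j = 4,5,… for ok:
  j=4: fails
  j=5: holds
First hit at j=5, so smallest k = 5-4 = 1.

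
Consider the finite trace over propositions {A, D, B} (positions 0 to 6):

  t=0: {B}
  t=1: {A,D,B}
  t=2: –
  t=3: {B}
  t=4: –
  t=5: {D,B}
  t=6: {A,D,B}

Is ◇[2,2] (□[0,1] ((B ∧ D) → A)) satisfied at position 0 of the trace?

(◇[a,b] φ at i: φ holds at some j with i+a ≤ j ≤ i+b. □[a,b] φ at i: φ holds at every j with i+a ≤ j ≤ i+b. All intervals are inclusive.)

Holds

Check □[0,1] ((B ∧ D) → A) at each j in [2,2]:
  j=2: holds on [2,3]
Found at j=2 → formula holds.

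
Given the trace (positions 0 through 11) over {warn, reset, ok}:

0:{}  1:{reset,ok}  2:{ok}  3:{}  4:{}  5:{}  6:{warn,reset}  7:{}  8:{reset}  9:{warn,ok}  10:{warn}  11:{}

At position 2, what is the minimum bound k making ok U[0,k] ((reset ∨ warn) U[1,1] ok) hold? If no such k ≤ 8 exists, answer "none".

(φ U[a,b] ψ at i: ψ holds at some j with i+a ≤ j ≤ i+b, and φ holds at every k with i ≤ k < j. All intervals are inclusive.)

Need earliest j ≥ 2 with ((reset ∨ warn) U[1,1] ok), and ok at every k in [2,j-1].
  j=2: rhs fails.
  j=3: rhs fails.
  j=4: rhs fails.
  j=5: rhs fails.
  j=6: rhs fails.
  j=7: rhs fails.
  j=8: rhs holds but lhs fails at k=3.
  j=9: rhs fails.
  j=10: rhs fails.
No witness within the range → none.

none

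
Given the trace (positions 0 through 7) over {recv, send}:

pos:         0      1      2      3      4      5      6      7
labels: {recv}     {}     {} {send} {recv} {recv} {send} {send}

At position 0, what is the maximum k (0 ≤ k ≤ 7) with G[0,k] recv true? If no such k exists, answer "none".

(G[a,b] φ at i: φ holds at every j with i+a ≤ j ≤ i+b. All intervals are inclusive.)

recv must hold from j=0 onward; find where it first fails.
  j=0: holds
  j=1: fails
Holds on [0,0], so largest k = 0.

0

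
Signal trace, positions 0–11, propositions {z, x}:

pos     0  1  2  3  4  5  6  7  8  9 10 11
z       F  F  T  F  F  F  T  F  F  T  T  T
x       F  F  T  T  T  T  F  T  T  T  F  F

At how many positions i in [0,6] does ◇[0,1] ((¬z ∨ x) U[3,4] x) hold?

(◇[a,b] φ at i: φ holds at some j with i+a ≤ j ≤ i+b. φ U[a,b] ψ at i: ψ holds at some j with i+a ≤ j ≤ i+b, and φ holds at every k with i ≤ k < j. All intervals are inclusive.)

3

Evaluate at each i in [0,6]:
  i=0: ✓ (witness j=0)
  i=1: ✓ (witness j=1)
  i=2: ✓ (witness j=2)
  i=3: ✗ (none in [3,4])
  i=4: ✗ (none in [4,5])
  i=5: ✗ (none in [5,6])
  i=6: ✗ (none in [6,7])
Positions where it holds: {0, 1, 2} → 3.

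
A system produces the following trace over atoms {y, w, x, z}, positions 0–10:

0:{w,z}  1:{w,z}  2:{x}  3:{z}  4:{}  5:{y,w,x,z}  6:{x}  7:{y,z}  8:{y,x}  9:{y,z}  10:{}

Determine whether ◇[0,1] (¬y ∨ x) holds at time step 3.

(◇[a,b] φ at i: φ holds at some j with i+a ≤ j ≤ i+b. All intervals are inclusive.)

Holds

Check (¬y ∨ x) at each j in [3,4]:
  j=3: true
  j=4: true
Found at j=3 → formula holds.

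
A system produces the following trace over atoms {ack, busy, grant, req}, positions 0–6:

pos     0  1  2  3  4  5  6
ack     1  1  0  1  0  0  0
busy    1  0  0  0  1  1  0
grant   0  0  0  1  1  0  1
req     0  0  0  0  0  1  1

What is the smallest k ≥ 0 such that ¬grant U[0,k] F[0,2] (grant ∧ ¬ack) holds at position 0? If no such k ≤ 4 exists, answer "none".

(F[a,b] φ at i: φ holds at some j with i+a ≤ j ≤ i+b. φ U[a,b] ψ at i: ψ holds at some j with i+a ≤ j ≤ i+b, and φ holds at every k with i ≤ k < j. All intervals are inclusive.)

2

Need earliest j ≥ 0 with F[0,2] (grant ∧ ¬ack), and ¬grant at every k in [0,j-1].
  j=0: rhs fails.
  j=1: rhs fails.
  j=2: rhs holds; lhs holds on [0,1]. k = 2.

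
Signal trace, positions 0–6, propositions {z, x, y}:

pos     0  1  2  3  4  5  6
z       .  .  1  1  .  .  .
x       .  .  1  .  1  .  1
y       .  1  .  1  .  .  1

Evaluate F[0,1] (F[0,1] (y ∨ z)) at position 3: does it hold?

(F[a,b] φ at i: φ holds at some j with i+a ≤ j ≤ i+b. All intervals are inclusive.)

Check F[0,1] (y ∨ z) at each j in [3,4]:
  j=3: holds (witness at 3)
  j=4: fails (none in [4,5])
Found at j=3 → formula holds.

Yes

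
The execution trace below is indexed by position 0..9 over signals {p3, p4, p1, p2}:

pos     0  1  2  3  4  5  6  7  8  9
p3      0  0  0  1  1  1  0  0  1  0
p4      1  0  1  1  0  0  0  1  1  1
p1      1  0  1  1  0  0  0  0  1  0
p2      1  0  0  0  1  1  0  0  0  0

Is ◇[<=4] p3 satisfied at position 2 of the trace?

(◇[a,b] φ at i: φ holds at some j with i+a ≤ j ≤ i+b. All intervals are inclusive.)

True

Check p3 at each j in [2,6]:
  j=2: false
  j=3: true
  j=4: true
  j=5: true
  j=6: false
Found at j=3 → formula holds.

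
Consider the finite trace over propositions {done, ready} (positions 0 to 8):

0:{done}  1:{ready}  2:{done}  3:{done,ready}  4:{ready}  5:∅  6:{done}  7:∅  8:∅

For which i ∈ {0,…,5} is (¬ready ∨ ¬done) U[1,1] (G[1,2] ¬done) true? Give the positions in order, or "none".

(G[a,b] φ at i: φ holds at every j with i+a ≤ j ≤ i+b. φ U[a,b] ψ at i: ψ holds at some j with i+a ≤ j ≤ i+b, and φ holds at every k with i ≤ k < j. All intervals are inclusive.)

Evaluate at each i in [0,5]:
  i=0: ✗ (no rhs in [1,1])
  i=1: ✗ (no rhs in [2,2])
  i=2: ✓ (rhs at j=3; lhs holds on [2,2])
  i=3: ✗ (no rhs in [4,4])
  i=4: ✗ (no rhs in [5,5])
  i=5: ✓ (rhs at j=6; lhs holds on [5,5])

2, 5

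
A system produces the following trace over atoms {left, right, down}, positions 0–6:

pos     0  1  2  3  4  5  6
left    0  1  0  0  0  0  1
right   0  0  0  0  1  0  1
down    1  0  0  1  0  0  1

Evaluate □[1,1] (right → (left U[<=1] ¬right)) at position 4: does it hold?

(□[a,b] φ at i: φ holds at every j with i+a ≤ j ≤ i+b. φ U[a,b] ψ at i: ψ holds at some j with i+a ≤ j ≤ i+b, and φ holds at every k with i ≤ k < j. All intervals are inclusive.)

Check (right → (left U[<=1] ¬right)) at every j in [5,5]:
  j=5: antecedent false → ✓
All positions satisfy it → formula holds.

Yes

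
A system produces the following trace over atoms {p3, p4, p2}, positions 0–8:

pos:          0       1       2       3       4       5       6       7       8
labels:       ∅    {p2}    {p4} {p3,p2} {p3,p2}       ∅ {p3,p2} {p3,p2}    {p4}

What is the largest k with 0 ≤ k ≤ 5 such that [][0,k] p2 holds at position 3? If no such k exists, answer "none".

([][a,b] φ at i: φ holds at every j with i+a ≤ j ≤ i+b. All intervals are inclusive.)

1

p2 must hold from j=3 onward; find where it first fails.
  j=3: holds
  j=4: holds
  j=5: fails
Holds on [3,4], so largest k = 1.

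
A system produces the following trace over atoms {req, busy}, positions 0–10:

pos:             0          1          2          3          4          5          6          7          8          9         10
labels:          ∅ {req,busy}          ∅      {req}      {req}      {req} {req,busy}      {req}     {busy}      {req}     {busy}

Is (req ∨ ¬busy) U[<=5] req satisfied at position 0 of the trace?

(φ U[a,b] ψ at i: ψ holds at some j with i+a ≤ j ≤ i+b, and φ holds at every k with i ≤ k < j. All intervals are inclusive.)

Need some j in [0,5] with req, and (req ∨ ¬busy) at every k in [0,j-1].
  j=0: req false.
  j=1: req holds; (req ∨ ¬busy) holds at every k in [0,0] → satisfied.

Yes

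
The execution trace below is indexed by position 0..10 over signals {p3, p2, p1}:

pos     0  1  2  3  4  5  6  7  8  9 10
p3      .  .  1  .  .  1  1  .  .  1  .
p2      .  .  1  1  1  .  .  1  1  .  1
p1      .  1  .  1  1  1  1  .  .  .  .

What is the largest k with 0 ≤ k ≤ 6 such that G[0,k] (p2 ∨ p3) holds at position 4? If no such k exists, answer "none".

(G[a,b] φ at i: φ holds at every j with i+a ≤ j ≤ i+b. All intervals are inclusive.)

6

(p2 ∨ p3) must hold from j=4 onward; find where it first fails.
  j=4: holds
  j=5: holds
  j=6: holds
  j=7: holds
  j=8: holds
  j=9: holds
  j=10: holds
Holds through j=10; largest k = 6.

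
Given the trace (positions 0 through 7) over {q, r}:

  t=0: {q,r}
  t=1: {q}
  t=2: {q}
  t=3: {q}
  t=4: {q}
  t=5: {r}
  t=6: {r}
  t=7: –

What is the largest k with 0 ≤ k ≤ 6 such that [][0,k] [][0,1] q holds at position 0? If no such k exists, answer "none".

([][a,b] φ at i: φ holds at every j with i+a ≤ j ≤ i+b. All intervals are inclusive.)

[][0,1] q must hold from j=0 onward; find where it first fails.
  j=0: holds
  j=1: holds
  j=2: holds
  j=3: holds
  j=4: fails
Holds on [0,3], so largest k = 3.

3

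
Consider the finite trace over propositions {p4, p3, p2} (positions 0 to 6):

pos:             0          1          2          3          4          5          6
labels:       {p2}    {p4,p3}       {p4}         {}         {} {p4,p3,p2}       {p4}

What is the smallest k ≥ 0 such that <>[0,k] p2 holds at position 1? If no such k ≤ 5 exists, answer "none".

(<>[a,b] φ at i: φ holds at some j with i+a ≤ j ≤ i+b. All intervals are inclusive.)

4

Scan j = 1,2,… for p2:
  j=1: fails
  j=2: fails
  j=3: fails
  j=4: fails
  j=5: holds
First hit at j=5, so smallest k = 5-1 = 4.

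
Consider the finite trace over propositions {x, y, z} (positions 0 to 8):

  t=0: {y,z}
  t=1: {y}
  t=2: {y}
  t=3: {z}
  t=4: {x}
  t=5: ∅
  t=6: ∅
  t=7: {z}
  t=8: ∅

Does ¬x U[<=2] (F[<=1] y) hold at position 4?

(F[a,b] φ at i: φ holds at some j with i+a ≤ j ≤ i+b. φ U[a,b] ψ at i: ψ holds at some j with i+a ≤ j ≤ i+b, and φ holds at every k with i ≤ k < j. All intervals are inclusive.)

No

Need some j in [4,6] with F[<=1] y, and ¬x at every k in [4,j-1].
  j=4: F[<=1] y — fails (none in [4,5]).
  j=5: F[<=1] y — fails (none in [5,6]).
  j=6: F[<=1] y — fails (none in [6,7]).
No j in the window works → until fails.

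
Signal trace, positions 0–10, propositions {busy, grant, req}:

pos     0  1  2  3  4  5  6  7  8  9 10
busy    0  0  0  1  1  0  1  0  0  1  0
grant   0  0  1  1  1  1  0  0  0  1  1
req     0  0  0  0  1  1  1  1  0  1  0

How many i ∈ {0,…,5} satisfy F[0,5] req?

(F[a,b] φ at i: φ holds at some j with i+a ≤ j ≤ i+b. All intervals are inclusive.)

Evaluate at each i in [0,5]:
  i=0: ✓ (witness j=4)
  i=1: ✓ (witness j=4)
  i=2: ✓ (witness j=4)
  i=3: ✓ (witness j=4)
  i=4: ✓ (witness j=4)
  i=5: ✓ (witness j=5)
Positions where it holds: {0, 1, 2, 3, 4, 5} → 6.

6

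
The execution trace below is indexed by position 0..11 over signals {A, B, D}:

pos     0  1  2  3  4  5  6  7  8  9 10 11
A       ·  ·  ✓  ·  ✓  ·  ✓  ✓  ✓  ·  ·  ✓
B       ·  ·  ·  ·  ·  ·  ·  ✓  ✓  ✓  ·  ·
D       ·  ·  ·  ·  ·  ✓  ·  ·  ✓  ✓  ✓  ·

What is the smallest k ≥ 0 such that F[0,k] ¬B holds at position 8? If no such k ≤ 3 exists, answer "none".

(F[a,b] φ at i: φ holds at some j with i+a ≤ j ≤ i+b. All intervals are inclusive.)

Scan j = 8,9,… for ¬B:
  j=8: fails
  j=9: fails
  j=10: holds
First hit at j=10, so smallest k = 10-8 = 2.

2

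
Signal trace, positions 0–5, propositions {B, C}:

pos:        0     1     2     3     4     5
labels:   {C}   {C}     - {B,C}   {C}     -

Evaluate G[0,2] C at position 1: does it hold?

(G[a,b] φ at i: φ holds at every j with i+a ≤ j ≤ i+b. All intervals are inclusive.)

No

Check C at every j in [1,3]:
  j=1: true
  j=2: false
  j=3: true
Fails at j=2 → formula fails.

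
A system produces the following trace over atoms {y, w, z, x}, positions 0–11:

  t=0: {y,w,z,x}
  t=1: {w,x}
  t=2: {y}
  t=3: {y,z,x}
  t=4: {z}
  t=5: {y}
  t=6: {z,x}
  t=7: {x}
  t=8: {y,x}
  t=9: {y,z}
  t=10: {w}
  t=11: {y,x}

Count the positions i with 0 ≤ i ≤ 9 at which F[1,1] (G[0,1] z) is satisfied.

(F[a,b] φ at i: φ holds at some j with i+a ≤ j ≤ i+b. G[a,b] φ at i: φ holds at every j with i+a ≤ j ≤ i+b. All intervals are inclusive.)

1

Evaluate at each i in [0,9]:
  i=0: ✗ (none in [1,1])
  i=1: ✗ (none in [2,2])
  i=2: ✓ (witness j=3)
  i=3: ✗ (none in [4,4])
  i=4: ✗ (none in [5,5])
  i=5: ✗ (none in [6,6])
  i=6: ✗ (none in [7,7])
  i=7: ✗ (none in [8,8])
  i=8: ✗ (none in [9,9])
  i=9: ✗ (none in [10,10])
Positions where it holds: {2} → 1.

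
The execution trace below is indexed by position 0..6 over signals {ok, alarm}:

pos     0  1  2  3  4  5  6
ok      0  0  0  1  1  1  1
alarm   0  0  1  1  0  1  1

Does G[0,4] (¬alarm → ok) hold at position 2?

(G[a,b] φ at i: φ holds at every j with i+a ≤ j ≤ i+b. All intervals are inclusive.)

True

Check (¬alarm → ok) at every j in [2,6]:
  j=2: antecedent false → ✓
  j=3: antecedent false → ✓
  j=4: antecedent true; consequent true → ✓
  j=5: antecedent false → ✓
  j=6: antecedent false → ✓
All positions satisfy it → formula holds.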